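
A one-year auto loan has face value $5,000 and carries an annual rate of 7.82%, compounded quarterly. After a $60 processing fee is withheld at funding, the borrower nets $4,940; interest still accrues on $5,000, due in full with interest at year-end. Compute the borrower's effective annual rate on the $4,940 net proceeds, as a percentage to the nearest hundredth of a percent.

Amount owed after one year: 5,000 × (1 + 0.0782/4)^4 = 5,000 × 1.080523 = $5,402.62.
Effective rate on net proceeds: 5,402.62 / 4,940 − 1 = 0.093647 = 9.36%.

9.36%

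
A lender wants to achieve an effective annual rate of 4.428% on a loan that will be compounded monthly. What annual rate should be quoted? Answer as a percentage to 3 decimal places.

(1 + r/12)^12 − 1 = 0.04428, so 1 + r/12 = 1.04428^(1/12).
r/12 = 0.003617, so r = 0.043406 = 4.341%.

4.341%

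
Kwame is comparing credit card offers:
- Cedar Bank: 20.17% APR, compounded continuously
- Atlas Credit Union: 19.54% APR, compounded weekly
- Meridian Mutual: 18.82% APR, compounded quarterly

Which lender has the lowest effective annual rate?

Meridian Mutual

Cedar Bank: e^0.2017 − 1 = 22.348%
Atlas Credit Union: (1 + 0.1954/52)^52 − 1 = 21.535%
Meridian Mutual: (1 + 0.1882/4)^4 − 1 = 20.190%
The lowest effective annual rate is Meridian Mutual at 20.190%.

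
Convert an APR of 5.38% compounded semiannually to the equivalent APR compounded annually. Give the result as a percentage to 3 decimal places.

EAR = (1 + 0.0538/2)^2 − 1 = 0.054524.
Compounded annually, the equivalent nominal rate is the EAR itself: 5.452%.

5.452%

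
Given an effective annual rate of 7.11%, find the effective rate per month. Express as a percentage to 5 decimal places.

The per-month rate i satisfies (1 + i)^12 = 1 + 0.0711.
i = 1.0711^(1/12) − 1 = 0.0057403 = 0.57403%.

0.57403%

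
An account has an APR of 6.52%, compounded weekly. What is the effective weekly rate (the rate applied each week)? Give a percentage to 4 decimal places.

0.1254%

With a nominal annual rate compounded weekly, the periodic rate is the nominal rate divided by 52.
i = 0.0652 / 52 = 0.0012538 = 0.1254%.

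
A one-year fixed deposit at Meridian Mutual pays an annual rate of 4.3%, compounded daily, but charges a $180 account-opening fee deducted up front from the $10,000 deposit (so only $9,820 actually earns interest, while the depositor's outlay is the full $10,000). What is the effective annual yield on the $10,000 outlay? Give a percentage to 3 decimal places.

Value after one year: 9,820 × (1 + 0.043/365)^365 = 9,820 × 1.043935 = $10,251.44.
Effective yield on the $10,000 outlay: 10,251.44 / 10,000 − 1 = 0.025144 = 2.514%.

2.514%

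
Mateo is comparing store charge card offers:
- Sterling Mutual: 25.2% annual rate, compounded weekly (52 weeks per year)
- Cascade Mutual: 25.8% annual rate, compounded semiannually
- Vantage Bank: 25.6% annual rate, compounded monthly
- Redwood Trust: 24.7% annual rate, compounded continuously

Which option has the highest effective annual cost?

Sterling Mutual: (1 + 0.252/52)^52 − 1 = 28.581%
Cascade Mutual: (1 + 0.258/2)^2 − 1 = 27.464%
Vantage Bank: (1 + 0.256/12)^12 − 1 = 28.828%
Redwood Trust: e^0.247 − 1 = 28.018%
The highest effective annual rate is Vantage Bank at 28.828%.

Vantage Bank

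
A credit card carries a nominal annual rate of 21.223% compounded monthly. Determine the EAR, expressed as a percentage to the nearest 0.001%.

EAR = (1 + 0.21223/12)^12 − 1.
= (1 + 0.017686)^12 − 1 = 1.234141 − 1 = 23.414%.

23.414%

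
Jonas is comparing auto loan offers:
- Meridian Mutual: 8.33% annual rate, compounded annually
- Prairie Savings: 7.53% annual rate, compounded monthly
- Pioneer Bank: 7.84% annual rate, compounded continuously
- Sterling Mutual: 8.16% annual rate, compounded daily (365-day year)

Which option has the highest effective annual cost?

Meridian Mutual: compounded annually, EAR = 8.330%
Prairie Savings: (1 + 0.0753/12)^12 − 1 = 7.795%
Pioneer Bank: e^0.0784 − 1 = 8.156%
Sterling Mutual: (1 + 0.0816/365)^365 − 1 = 8.501%
The highest effective annual rate is Sterling Mutual at 8.501%.

Sterling Mutual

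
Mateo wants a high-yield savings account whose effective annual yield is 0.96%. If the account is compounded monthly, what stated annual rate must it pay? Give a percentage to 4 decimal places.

0.9558%

(1 + r/12)^12 − 1 = 0.0096, so 1 + r/12 = 1.0096^(1/12).
r/12 = 0.000797, so r = 0.009558 = 0.9558%.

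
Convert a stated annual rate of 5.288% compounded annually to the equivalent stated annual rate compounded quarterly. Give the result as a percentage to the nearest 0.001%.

Compounded annually, EAR = nominal = 0.052880.
Solve (1 + r/4)^4 = 1.052880: r/4 = 1.052880^(1/4) − 1 = 0.012966, so r = 0.051863 = 5.186%.

5.186%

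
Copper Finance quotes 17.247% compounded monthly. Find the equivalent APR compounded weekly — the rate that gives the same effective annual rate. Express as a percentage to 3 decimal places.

17.152%

EAR = (1 + 0.17247/12)^12 − 1 = 0.186778.
Solve (1 + r/52)^52 = 1.186778: r/52 = 1.186778^(1/52) − 1 = 0.003299, so r = 0.171525 = 17.152%.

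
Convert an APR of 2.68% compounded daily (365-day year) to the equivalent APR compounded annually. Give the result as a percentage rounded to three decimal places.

EAR = (1 + 0.0268/365)^365 − 1 = 0.027161.
Compounded annually, the equivalent nominal rate is the EAR itself: 2.716%.

2.716%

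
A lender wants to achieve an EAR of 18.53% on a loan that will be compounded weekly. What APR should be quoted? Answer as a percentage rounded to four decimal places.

17.0274%

(1 + r/52)^52 − 1 = 0.1853, so 1 + r/52 = 1.1853^(1/52).
r/52 = 0.003275, so r = 0.170274 = 17.0274%.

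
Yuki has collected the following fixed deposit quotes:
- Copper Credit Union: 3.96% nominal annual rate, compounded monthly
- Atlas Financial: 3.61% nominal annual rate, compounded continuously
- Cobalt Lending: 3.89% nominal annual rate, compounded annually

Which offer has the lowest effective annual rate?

Copper Credit Union: (1 + 0.0396/12)^12 − 1 = 4.033%
Atlas Financial: e^0.0361 − 1 = 3.676%
Cobalt Lending: compounded annually, EAR = 3.890%
The lowest effective annual rate is Atlas Financial at 3.676%.

Atlas Financial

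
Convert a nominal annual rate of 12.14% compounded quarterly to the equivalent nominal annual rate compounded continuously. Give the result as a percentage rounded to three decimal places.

11.959%

EAR = (1 + 0.1214/4)^4 − 1 = 0.127039.
Equivalent continuous rate: r = ln(1 + 0.127039) = 0.119594 = 11.959%.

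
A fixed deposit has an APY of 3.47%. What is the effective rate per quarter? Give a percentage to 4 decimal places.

0.8564%

The per-quarter rate i satisfies (1 + i)^4 = 1 + 0.0347.
i = 1.0347^(1/4) − 1 = 0.0085643 = 0.8564%.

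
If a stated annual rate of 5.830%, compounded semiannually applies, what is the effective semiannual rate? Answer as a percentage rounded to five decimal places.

2.91500%

With a nominal annual rate compounded semiannually, the periodic rate is the nominal rate divided by 2.
i = 0.05830 / 2 = 0.0291500 = 2.91500%.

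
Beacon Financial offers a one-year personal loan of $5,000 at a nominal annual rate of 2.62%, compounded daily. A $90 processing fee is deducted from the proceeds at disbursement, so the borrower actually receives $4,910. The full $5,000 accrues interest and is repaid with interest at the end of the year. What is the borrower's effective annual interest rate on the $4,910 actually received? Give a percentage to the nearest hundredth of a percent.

Amount owed after one year: 5,000 × (1 + 0.0262/365)^365 = 5,000 × 1.026545 = $5,132.73.
Effective rate on net proceeds: 5,132.73 / 4,910 − 1 = 0.045362 = 4.54%.

4.54%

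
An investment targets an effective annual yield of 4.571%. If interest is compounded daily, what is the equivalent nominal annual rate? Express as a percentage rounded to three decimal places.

(1 + r/365)^365 − 1 = 0.04571, so 1 + r/365 = 1.04571^(1/365).
r/365 = 0.000122, so r = 0.044699 = 4.470%.

4.470%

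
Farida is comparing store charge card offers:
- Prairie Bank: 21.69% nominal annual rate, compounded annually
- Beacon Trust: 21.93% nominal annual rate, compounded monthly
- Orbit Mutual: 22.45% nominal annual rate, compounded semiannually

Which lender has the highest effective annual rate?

Beacon Trust

Prairie Bank: compounded annually, EAR = 21.690%
Beacon Trust: (1 + 0.2193/12)^12 − 1 = 24.274%
Orbit Mutual: (1 + 0.2245/2)^2 − 1 = 23.710%
The highest effective annual rate is Beacon Trust at 24.274%.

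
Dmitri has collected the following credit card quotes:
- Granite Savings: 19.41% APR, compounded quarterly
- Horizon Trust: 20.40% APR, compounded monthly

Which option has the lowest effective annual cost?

Granite Savings

Granite Savings: (1 + 0.1941/4)^4 − 1 = 20.869%
Horizon Trust: (1 + 0.2040/12)^12 − 1 = 22.420%
The lowest effective annual rate is Granite Savings at 20.869%.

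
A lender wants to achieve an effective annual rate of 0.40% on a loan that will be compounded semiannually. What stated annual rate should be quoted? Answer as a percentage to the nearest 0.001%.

0.400%

(1 + r/2)^2 − 1 = 0.0040, so 1 + r/2 = 1.0040^(1/2).
r/2 = 0.001998, so r = 0.003996 = 0.400%.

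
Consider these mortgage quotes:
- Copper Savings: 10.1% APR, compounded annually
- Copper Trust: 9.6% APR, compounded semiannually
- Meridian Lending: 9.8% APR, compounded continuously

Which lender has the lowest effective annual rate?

Copper Savings: compounded annually, EAR = 10.100%
Copper Trust: (1 + 0.096/2)^2 − 1 = 9.830%
Meridian Lending: e^0.098 − 1 = 10.296%
The lowest effective annual rate is Copper Trust at 9.830%.

Copper Trust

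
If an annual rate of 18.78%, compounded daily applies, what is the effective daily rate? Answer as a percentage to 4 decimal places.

0.0515%

With a nominal annual rate compounded daily, the periodic rate is the nominal rate divided by 365.
i = 0.1878 / 365 = 0.0005145 = 0.0515%.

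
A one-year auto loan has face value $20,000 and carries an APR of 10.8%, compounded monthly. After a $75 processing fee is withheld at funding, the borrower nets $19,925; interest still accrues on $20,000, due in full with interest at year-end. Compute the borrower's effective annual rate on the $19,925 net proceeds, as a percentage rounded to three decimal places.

11.770%

Amount owed after one year: 20,000 × (1 + 0.108/12)^12 = 20,000 × 1.113510 = $22,270.19.
Effective rate on net proceeds: 22,270.19 / 19,925 − 1 = 0.117701 = 11.770%.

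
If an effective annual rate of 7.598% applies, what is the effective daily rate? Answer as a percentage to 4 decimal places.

The per-day rate i satisfies (1 + i)^365 = 1 + 0.07598.
i = 1.07598^(1/365) − 1 = 0.0002007 = 0.0201%.

0.0201%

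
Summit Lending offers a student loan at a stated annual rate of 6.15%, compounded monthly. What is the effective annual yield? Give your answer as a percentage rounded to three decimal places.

6.326%

EAR = (1 + 0.0615/12)^12 − 1.
= 1.063263 − 1 = 6.326%.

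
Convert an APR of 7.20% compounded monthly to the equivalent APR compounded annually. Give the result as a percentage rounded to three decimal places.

EAR = (1 + 0.0720/12)^12 − 1 = 0.074424.
Compounded annually, the equivalent nominal rate is the EAR itself: 7.442%.

7.442%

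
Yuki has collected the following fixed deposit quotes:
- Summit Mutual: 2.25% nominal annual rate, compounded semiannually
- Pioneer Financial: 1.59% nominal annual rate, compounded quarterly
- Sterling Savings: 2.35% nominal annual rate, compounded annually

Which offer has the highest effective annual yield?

Summit Mutual: (1 + 0.0225/2)^2 − 1 = 2.263%
Pioneer Financial: (1 + 0.0159/4)^4 − 1 = 1.600%
Sterling Savings: compounded annually, EAR = 2.350%
The highest effective annual rate is Sterling Savings at 2.350%.

Sterling Savings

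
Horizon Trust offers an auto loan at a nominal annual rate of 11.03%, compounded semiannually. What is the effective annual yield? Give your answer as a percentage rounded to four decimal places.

11.3342%

EAR = (1 + 0.1103/2)^2 − 1.
= (1 + 0.055150)^2 − 1 = 1.113342 − 1 = 11.3342%.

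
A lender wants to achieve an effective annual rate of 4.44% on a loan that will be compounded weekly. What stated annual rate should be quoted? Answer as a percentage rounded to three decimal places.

(1 + r/52)^52 − 1 = 0.0444, so 1 + r/52 = 1.0444^(1/52).
r/52 = 0.000836, so r = 0.043461 = 4.346%.

4.346%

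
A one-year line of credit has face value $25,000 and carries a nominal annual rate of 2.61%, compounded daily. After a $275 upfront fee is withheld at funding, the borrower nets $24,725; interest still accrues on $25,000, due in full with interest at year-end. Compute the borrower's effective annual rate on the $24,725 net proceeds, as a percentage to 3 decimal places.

3.786%

Amount owed after one year: 25,000 × (1 + 0.0261/365)^365 = 25,000 × 1.026443 = $25,661.07.
Effective rate on net proceeds: 25,661.07 / 24,725 − 1 = 0.037859 = 3.786%.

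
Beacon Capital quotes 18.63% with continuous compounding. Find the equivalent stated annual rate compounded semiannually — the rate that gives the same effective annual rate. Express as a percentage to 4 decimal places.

EAR under continuous compounding: e^0.1863 − 1 = 0.204784.
Solve (1 + r/2)^2 = 1.204784: r/2 = 1.204784^(1/2) − 1 = 0.097626, so r = 0.195253 = 19.5253%.

19.5253%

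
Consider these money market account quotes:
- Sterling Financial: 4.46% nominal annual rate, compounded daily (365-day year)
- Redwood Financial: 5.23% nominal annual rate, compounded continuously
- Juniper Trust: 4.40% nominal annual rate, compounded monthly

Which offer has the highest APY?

Sterling Financial: (1 + 0.0446/365)^365 − 1 = 4.561%
Redwood Financial: e^0.0523 − 1 = 5.369%
Juniper Trust: (1 + 0.0440/12)^12 − 1 = 4.490%
The highest effective annual rate is Redwood Financial at 5.369%.

Redwood Financial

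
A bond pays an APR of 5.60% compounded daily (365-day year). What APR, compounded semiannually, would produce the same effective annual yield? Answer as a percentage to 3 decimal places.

5.679%

EAR = (1 + 0.0560/365)^365 − 1 = 0.057593.
Solve (1 + r/2)^2 = 1.057593: r/2 = 1.057593^(1/2) − 1 = 0.028393, so r = 0.056787 = 5.679%.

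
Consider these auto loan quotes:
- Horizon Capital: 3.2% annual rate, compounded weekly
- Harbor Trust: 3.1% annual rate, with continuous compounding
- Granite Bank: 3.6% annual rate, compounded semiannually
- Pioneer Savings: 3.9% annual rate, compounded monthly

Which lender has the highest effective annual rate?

Pioneer Savings

Horizon Capital: (1 + 0.032/52)^52 − 1 = 3.251%
Harbor Trust: e^0.031 − 1 = 3.149%
Granite Bank: (1 + 0.036/2)^2 − 1 = 3.632%
Pioneer Savings: (1 + 0.039/12)^12 − 1 = 3.970%
The highest effective annual rate is Pioneer Savings at 3.970%.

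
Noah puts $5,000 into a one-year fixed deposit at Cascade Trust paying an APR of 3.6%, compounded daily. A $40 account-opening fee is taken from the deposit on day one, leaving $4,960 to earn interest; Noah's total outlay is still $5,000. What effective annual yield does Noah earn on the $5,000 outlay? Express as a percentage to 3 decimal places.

2.836%

Value after one year: 4,960 × (1 + 0.036/365)^365 = 4,960 × 1.036654 = $5,141.80.
Effective yield on the $5,000 outlay: 5,141.80 / 5,000 − 1 = 0.028361 = 2.836%.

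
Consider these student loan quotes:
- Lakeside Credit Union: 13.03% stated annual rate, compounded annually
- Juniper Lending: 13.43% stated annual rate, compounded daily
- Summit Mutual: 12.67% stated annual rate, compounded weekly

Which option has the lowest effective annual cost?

Lakeside Credit Union: compounded annually, EAR = 13.030%
Juniper Lending: (1 + 0.1343/365)^365 − 1 = 14.371%
Summit Mutual: (1 + 0.1267/52)^52 − 1 = 13.490%
The lowest effective annual rate is Lakeside Credit Union at 13.030%.

Lakeside Credit Union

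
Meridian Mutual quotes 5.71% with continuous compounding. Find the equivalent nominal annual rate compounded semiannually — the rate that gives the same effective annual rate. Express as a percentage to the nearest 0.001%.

5.792%

EAR under continuous compounding: e^0.0571 − 1 = 0.058762.
Solve (1 + r/2)^2 = 1.058762: r/2 = 1.058762^(1/2) − 1 = 0.028961, so r = 0.057923 = 5.792%.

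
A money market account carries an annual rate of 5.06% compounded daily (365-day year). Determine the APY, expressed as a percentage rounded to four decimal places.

EAR = (1 + 0.0506/365)^365 − 1.
= (1 + 0.000139)^365 − 1 = 1.051898 − 1 = 5.1898%.

5.1898%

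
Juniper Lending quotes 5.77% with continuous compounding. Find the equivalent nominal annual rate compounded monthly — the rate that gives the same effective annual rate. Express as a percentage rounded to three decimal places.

5.784%

EAR under continuous compounding: e^0.0577 − 1 = 0.059397.
Solve (1 + r/12)^12 = 1.059397: r/12 = 1.059397^(1/12) − 1 = 0.004820, so r = 0.057839 = 5.784%.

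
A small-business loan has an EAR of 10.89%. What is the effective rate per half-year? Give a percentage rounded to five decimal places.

The per-half-year rate i satisfies (1 + i)^2 = 1 + 0.1089.
i = 1.1089^(1/2) − 1 = 0.0530432 = 5.30432%.

5.30432%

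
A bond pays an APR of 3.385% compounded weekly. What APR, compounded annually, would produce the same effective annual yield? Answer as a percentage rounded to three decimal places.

EAR = (1 + 0.03385/52)^52 − 1 = 0.034418.
Compounded annually, the equivalent nominal rate is the EAR itself: 3.442%.

3.442%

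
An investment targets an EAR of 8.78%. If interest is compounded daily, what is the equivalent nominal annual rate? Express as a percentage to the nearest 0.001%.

(1 + r/365)^365 − 1 = 0.0878, so 1 + r/365 = 1.0878^(1/365).
r/365 = 0.000231, so r = 0.084167 = 8.417%.

8.417%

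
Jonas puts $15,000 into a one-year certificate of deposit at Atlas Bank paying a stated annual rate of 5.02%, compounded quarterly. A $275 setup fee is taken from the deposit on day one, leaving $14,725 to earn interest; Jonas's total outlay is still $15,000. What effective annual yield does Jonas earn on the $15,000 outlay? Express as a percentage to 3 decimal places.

3.188%

Value after one year: 14,725 × (1 + 0.0502/4)^4 = 14,725 × 1.051153 = $15,478.23.
Effective yield on the $15,000 outlay: 15,478.23 / 15,000 − 1 = 0.031882 = 3.188%.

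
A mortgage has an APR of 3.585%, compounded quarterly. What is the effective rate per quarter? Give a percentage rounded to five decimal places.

With a nominal annual rate compounded quarterly, the periodic rate is the nominal rate divided by 4.
i = 0.03585 / 4 = 0.0089625 = 0.89625%.

0.89625%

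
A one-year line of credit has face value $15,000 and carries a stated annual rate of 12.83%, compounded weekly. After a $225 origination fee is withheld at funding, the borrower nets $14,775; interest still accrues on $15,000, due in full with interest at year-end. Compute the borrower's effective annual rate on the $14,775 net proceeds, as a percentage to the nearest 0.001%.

Amount owed after one year: 15,000 × (1 + 0.1283/52)^52 = 15,000 × 1.136714 = $17,050.72.
Effective rate on net proceeds: 17,050.72 / 14,775 − 1 = 0.154025 = 15.402%.

15.402%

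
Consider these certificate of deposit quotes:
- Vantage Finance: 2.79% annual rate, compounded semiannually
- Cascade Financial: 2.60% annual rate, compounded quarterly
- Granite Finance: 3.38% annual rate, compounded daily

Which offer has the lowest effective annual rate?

Cascade Financial

Vantage Finance: (1 + 0.0279/2)^2 − 1 = 2.809%
Cascade Financial: (1 + 0.0260/4)^4 − 1 = 2.625%
Granite Finance: (1 + 0.0338/365)^365 − 1 = 3.438%
The lowest effective annual rate is Cascade Financial at 2.625%.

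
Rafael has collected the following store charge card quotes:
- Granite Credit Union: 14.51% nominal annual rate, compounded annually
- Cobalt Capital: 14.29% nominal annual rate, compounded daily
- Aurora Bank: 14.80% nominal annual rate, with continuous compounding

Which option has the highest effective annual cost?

Granite Credit Union: compounded annually, EAR = 14.510%
Cobalt Capital: (1 + 0.1429/365)^365 − 1 = 15.358%
Aurora Bank: e^0.1480 − 1 = 15.951%
The highest effective annual rate is Aurora Bank at 15.951%.

Aurora Bank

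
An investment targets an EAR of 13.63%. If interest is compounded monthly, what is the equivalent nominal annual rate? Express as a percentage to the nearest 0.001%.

12.846%

(1 + r/12)^12 − 1 = 0.1363, so 1 + r/12 = 1.1363^(1/12).
r/12 = 0.010705, so r = 0.128460 = 12.846%.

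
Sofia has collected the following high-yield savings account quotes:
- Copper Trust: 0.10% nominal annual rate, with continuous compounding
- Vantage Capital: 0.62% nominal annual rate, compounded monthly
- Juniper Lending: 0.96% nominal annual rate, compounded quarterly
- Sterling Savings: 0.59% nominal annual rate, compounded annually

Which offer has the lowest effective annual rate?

Copper Trust

Copper Trust: e^0.0010 − 1 = 0.100%
Vantage Capital: (1 + 0.0062/12)^12 − 1 = 0.622%
Juniper Lending: (1 + 0.0096/4)^4 − 1 = 0.963%
Sterling Savings: compounded annually, EAR = 0.590%
The lowest effective annual rate is Copper Trust at 0.100%.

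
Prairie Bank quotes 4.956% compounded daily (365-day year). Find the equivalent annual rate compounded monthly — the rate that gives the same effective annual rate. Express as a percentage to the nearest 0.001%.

4.966%

EAR = (1 + 0.04956/365)^365 − 1 = 0.050805.
Solve (1 + r/12)^12 = 1.050805: r/12 = 1.050805^(1/12) − 1 = 0.004138, so r = 0.049659 = 4.966%.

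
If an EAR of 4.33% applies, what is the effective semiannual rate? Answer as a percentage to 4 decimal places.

2.1421%

The per-half-year rate i satisfies (1 + i)^2 = 1 + 0.0433.
i = 1.0433^(1/2) − 1 = 0.0214206 = 2.1421%.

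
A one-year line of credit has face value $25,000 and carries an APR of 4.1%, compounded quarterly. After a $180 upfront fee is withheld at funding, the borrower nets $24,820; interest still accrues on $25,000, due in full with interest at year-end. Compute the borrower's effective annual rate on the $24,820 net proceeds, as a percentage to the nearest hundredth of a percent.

4.92%

Amount owed after one year: 25,000 × (1 + 0.041/4)^4 = 25,000 × 1.041635 = $26,040.87.
Effective rate on net proceeds: 26,040.87 / 24,820 − 1 = 0.049189 = 4.92%.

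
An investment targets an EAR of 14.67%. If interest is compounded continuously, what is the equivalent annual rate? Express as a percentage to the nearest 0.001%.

Continuous: nominal r satisfies e^r − 1 = 0.1467.
r = ln(1 + 0.1467) = ln(1.1467) = 0.136888 = 13.689%.

13.689%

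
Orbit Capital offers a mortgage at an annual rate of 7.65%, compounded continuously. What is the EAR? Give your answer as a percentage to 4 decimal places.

With continuous compounding, EAR = e^0.0765 − 1.
e^0.0765 = 1.079502, so EAR = 0.079502 = 7.9502%.

7.9502%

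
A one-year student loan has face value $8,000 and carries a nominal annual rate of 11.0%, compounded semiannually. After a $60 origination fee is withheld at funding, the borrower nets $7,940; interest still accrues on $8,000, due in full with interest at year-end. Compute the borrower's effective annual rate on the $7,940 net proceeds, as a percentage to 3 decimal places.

12.144%

Amount owed after one year: 8,000 × (1 + 0.110/2)^2 = 8,000 × 1.113025 = $8,904.20.
Effective rate on net proceeds: 8,904.20 / 7,940 − 1 = 0.121436 = 12.144%.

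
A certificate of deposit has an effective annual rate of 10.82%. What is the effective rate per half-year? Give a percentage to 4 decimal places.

5.2711%

The per-half-year rate i satisfies (1 + i)^2 = 1 + 0.1082.
i = 1.1082^(1/2) − 1 = 0.0527108 = 5.2711%.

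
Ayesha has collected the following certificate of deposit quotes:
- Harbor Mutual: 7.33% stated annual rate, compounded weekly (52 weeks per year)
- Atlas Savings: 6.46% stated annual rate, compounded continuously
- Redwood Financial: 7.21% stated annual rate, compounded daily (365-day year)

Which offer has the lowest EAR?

Atlas Savings

Harbor Mutual: (1 + 0.0733/52)^52 − 1 = 7.600%
Atlas Savings: e^0.0646 − 1 = 6.673%
Redwood Financial: (1 + 0.0721/365)^365 − 1 = 7.476%
The lowest effective annual rate is Atlas Savings at 6.673%.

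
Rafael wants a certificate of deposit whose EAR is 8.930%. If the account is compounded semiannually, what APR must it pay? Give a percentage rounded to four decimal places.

8.7391%

(1 + r/2)^2 − 1 = 0.08930, so 1 + r/2 = 1.08930^(1/2).
r/2 = 0.043695, so r = 0.087391 = 8.7391%.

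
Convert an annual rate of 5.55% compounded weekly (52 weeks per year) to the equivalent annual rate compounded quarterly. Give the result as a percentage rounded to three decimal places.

5.586%

EAR = (1 + 0.0555/52)^52 − 1 = 0.057038.
Solve (1 + r/4)^4 = 1.057038: r/4 = 1.057038^(1/4) − 1 = 0.013964, so r = 0.055857 = 5.586%.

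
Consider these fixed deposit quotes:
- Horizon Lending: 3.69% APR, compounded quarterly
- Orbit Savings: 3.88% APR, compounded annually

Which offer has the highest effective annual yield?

Horizon Lending: (1 + 0.0369/4)^4 − 1 = 3.741%
Orbit Savings: compounded annually, EAR = 3.880%
The highest effective annual rate is Orbit Savings at 3.880%.

Orbit Savings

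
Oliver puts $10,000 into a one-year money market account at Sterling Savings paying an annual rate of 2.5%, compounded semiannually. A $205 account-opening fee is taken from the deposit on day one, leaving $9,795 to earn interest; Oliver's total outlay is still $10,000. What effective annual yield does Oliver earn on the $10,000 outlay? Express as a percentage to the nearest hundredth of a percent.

0.41%

Value after one year: 9,795 × (1 + 0.025/2)^2 = 9,795 × 1.025156 = $10,041.41.
Effective yield on the $10,000 outlay: 10,041.41 / 10,000 − 1 = 0.004141 = 0.41%.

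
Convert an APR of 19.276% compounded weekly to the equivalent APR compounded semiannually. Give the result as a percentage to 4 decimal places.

20.1962%

EAR = (1 + 0.19276/52)^52 − 1 = 0.212160.
Solve (1 + r/2)^2 = 1.212160: r/2 = 1.212160^(1/2) − 1 = 0.100981, so r = 0.201962 = 20.1962%.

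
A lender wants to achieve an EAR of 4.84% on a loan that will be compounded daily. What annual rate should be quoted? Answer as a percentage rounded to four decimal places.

(1 + r/365)^365 − 1 = 0.0484, so 1 + r/365 = 1.0484^(1/365).
r/365 = 0.000130, so r = 0.047268 = 4.7268%.

4.7268%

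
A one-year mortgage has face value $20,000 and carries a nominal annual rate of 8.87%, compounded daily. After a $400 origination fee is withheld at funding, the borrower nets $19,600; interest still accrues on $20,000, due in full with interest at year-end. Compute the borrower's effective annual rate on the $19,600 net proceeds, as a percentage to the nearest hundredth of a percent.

Amount owed after one year: 20,000 × (1 + 0.0887/365)^365 = 20,000 × 1.092741 = $21,854.82.
Effective rate on net proceeds: 21,854.82 / 19,600 − 1 = 0.115042 = 11.50%.

11.50%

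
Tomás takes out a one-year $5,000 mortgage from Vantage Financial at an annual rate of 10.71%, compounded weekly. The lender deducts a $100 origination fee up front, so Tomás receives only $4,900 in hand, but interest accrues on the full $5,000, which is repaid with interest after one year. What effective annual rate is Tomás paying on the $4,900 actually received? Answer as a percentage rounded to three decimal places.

Amount owed after one year: 5,000 × (1 + 0.1071/52)^52 = 5,000 × 1.112923 = $5,564.61.
Effective rate on net proceeds: 5,564.61 / 4,900 − 1 = 0.135636 = 13.564%.

13.564%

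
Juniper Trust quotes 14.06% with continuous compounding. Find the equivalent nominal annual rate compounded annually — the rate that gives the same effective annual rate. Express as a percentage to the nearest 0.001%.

15.096%

EAR under continuous compounding: e^0.1406 − 1 = 0.150964.
Compounded annually, the equivalent nominal rate is the EAR itself: 15.096%.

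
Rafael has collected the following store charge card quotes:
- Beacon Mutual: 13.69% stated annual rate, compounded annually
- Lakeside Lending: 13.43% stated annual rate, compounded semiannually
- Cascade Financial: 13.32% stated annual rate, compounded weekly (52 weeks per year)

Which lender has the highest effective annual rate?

Beacon Mutual: compounded annually, EAR = 13.690%
Lakeside Lending: (1 + 0.1343/2)^2 − 1 = 13.881%
Cascade Financial: (1 + 0.1332/52)^52 − 1 = 14.228%
The highest effective annual rate is Cascade Financial at 14.228%.

Cascade Financial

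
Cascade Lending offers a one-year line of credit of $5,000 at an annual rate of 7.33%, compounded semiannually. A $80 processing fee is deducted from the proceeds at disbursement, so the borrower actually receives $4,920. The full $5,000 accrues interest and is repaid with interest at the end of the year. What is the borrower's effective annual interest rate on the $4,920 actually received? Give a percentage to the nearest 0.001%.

9.212%

Amount owed after one year: 5,000 × (1 + 0.0733/2)^2 = 5,000 × 1.074643 = $5,373.22.
Effective rate on net proceeds: 5,373.22 / 4,920 − 1 = 0.092117 = 9.212%.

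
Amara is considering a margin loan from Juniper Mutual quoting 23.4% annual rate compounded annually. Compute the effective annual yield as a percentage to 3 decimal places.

Annual compounding means the effective rate equals the nominal rate: 23.400%.

23.400%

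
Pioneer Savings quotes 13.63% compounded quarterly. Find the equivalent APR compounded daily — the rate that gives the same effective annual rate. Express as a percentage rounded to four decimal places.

13.4054%

EAR = (1 + 0.1363/4)^4 − 1 = 0.143426.
Solve (1 + r/365)^365 = 1.143426: r/365 = 1.143426^(1/365) − 1 = 0.000367, so r = 0.134054 = 13.4054%.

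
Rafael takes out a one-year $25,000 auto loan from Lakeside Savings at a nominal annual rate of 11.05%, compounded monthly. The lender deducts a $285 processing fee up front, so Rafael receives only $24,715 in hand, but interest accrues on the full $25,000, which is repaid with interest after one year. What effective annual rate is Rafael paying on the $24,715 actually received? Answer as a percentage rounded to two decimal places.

12.91%

Amount owed after one year: 25,000 × (1 + 0.1105/12)^12 = 25,000 × 1.116272 = $27,906.79.
Effective rate on net proceeds: 27,906.79 / 24,715 − 1 = 0.129144 = 12.91%.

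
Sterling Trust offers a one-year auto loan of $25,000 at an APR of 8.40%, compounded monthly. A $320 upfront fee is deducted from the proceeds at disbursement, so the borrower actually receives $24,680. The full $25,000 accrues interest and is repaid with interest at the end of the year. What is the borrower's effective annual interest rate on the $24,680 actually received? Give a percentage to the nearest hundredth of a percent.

10.14%

Amount owed after one year: 25,000 × (1 + 0.0840/12)^12 = 25,000 × 1.087311 = $27,182.77.
Effective rate on net proceeds: 27,182.77 / 24,680 − 1 = 0.101409 = 10.14%.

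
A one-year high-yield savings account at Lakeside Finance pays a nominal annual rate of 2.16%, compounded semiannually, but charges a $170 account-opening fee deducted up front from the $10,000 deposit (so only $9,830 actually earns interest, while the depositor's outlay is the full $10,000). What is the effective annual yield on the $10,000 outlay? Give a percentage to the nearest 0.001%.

0.435%

Value after one year: 9,830 × (1 + 0.0216/2)^2 = 9,830 × 1.021717 = $10,043.47.
Effective yield on the $10,000 outlay: 10,043.47 / 10,000 − 1 = 0.004347 = 0.435%.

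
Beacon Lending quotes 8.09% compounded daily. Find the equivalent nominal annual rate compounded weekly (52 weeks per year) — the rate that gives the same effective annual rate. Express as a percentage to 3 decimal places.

8.095%

EAR = (1 + 0.0809/365)^365 − 1 = 0.084253.
Solve (1 + r/52)^52 = 1.084253: r/52 = 1.084253^(1/52) − 1 = 0.001557, so r = 0.080954 = 8.095%.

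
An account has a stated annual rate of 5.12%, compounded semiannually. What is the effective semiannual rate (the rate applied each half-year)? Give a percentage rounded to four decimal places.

2.5600%

With a nominal annual rate compounded semiannually, the periodic rate is the nominal rate divided by 2.
i = 0.0512 / 2 = 0.0256000 = 2.5600%.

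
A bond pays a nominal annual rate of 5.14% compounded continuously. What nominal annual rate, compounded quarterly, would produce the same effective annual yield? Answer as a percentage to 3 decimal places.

5.173%

EAR under continuous compounding: e^0.0514 − 1 = 0.052744.
Solve (1 + r/4)^4 = 1.052744: r/4 = 1.052744^(1/4) − 1 = 0.012933, so r = 0.051732 = 5.173%.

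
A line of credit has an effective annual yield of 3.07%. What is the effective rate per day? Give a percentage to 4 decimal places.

The per-day rate i satisfies (1 + i)^365 = 1 + 0.0307.
i = 1.0307^(1/365) − 1 = 0.0000828 = 0.0083%.

0.0083%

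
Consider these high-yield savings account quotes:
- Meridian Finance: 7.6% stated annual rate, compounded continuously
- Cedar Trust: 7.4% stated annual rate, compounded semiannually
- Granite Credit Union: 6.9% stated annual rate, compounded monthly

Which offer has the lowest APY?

Granite Credit Union

Meridian Finance: e^0.076 − 1 = 7.896%
Cedar Trust: (1 + 0.074/2)^2 − 1 = 7.537%
Granite Credit Union: (1 + 0.069/12)^12 − 1 = 7.122%
The lowest effective annual rate is Granite Credit Union at 7.122%.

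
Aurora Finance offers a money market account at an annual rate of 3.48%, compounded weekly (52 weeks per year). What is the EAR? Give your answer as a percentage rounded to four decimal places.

3.5401%

EAR = (1 + 0.0348/52)^52 − 1.
= 1.035401 − 1 = 3.5401%.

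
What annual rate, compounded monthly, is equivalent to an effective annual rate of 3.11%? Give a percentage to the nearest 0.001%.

(1 + r/12)^12 − 1 = 0.0311, so 1 + r/12 = 1.0311^(1/12).
r/12 = 0.002555, so r = 0.030665 = 3.067%.

3.067%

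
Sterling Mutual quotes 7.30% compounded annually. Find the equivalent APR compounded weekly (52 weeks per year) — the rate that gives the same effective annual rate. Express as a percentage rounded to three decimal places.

Compounded annually, EAR = nominal = 0.073000.
Solve (1 + r/52)^52 = 1.073000: r/52 = 1.073000^(1/52) − 1 = 0.001356, so r = 0.070506 = 7.051%.

7.051%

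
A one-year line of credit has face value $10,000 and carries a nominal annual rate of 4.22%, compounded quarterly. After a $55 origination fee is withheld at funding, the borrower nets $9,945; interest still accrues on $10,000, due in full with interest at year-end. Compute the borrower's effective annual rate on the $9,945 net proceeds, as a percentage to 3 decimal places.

4.864%

Amount owed after one year: 10,000 × (1 + 0.0422/4)^4 = 10,000 × 1.042873 = $10,428.73.
Effective rate on net proceeds: 10,428.73 / 9,945 − 1 = 0.048640 = 4.864%.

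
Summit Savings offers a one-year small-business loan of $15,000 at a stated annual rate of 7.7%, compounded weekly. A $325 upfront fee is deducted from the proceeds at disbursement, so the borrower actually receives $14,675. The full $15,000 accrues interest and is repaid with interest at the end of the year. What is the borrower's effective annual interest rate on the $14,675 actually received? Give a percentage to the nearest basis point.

Amount owed after one year: 15,000 × (1 + 0.077/52)^52 = 15,000 × 1.079981 = $16,199.71.
Effective rate on net proceeds: 16,199.71 / 14,675 − 1 = 0.103898 = 10.39%.

10.39%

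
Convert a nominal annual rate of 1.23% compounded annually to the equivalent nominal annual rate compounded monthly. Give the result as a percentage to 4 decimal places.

1.2231%

Compounded annually, EAR = nominal = 0.012300.
Solve (1 + r/12)^12 = 1.012300: r/12 = 1.012300^(1/12) − 1 = 0.001019, so r = 0.012231 = 1.2231%.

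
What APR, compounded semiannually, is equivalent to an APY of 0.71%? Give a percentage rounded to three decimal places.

(1 + r/2)^2 − 1 = 0.0071, so 1 + r/2 = 1.0071^(1/2).
r/2 = 0.003544, so r = 0.007087 = 0.709%.

0.709%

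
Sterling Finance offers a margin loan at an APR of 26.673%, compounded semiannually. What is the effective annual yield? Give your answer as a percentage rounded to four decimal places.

EAR = (1 + 0.26673/2)^2 − 1.
= 1.284516 − 1 = 28.4516%.

28.4516%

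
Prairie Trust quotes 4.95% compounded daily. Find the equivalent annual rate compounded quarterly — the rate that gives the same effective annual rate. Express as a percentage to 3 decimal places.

4.980%

EAR = (1 + 0.0495/365)^365 − 1 = 0.050742.
Solve (1 + r/4)^4 = 1.050742: r/4 = 1.050742^(1/4) − 1 = 0.012451, so r = 0.049804 = 4.980%.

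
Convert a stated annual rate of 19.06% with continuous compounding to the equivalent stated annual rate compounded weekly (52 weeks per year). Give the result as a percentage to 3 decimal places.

19.095%

EAR under continuous compounding: e^0.1906 − 1 = 0.209975.
Solve (1 + r/52)^52 = 1.209975: r/52 = 1.209975^(1/52) − 1 = 0.003672, so r = 0.190950 = 19.095%.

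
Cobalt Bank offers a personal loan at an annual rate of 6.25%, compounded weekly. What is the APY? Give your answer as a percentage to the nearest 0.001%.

6.445%

EAR = (1 + 0.0625/52)^52 − 1.
= 1.064455 − 1 = 6.445%.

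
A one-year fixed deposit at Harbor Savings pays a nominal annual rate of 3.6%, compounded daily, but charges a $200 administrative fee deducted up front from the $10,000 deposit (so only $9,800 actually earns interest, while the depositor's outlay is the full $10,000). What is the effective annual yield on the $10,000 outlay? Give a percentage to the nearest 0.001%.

Value after one year: 9,800 × (1 + 0.036/365)^365 = 9,800 × 1.036654 = $10,159.21.
Effective yield on the $10,000 outlay: 10,159.21 / 10,000 − 1 = 0.015921 = 1.592%.

1.592%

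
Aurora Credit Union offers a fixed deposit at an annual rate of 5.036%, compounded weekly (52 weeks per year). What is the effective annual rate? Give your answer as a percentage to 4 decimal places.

5.1624%

EAR = (1 + 0.05036/52)^52 − 1.
= (1 + 0.000968)^52 − 1 = 1.051624 − 1 = 5.1624%.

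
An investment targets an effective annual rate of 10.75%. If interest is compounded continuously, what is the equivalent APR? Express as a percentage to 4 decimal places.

Continuous: nominal r satisfies e^r − 1 = 0.1075.
r = ln(1 + 0.1075) = ln(1.1075) = 0.102105 = 10.2105%.

10.2105%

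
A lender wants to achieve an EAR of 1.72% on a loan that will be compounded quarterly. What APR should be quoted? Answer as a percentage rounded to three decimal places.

1.709%

(1 + r/4)^4 − 1 = 0.0172, so 1 + r/4 = 1.0172^(1/4).
r/4 = 0.004273, so r = 0.017090 = 1.709%.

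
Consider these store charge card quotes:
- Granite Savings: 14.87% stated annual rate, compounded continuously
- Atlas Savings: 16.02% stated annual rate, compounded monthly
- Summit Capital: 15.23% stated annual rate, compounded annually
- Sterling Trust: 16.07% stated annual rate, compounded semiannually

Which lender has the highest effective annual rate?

Atlas Savings

Granite Savings: e^0.1487 − 1 = 16.032%
Atlas Savings: (1 + 0.1602/12)^12 − 1 = 17.250%
Summit Capital: compounded annually, EAR = 15.230%
Sterling Trust: (1 + 0.1607/2)^2 − 1 = 16.716%
The highest effective annual rate is Atlas Savings at 17.250%.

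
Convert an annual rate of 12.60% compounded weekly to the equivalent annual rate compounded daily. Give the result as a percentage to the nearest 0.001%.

EAR = (1 + 0.1260/52)^52 − 1 = 0.134109.
Solve (1 + r/365)^365 = 1.134109: r/365 = 1.134109^(1/365) − 1 = 0.000345, so r = 0.125869 = 12.587%.

12.587%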